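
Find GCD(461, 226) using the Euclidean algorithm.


461 = 2 * 226 + 9
226 = 25 * 9 + 1
9 = 9 * 1 + 0
GCD = 1


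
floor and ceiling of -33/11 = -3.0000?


-33/11 = -3.0000
floor = -3
ceil = -3

floor = -3, ceil = -3


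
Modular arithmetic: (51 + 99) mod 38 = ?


51 + 99 = 150
150 mod 38 = 36


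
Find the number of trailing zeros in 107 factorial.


floor(107/5) = 21
floor(107/25) = 4
Total = 25

25 trailing zeros


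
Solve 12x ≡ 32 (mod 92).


GCD(12, 92) = 4 divides 32
Divide: 3x ≡ 8 (mod 23)
x ≡ 18 (mod 23)


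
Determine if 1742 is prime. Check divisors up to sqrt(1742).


1742 / 2 = 871 (exact division)
1742 is NOT prime.

No, 1742 is not prime


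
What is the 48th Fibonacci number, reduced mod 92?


F(k) mod 92 for k=1..48:
1, 1, 2, 3, 5, 8, 13, 21, 34, 55, 89, 52, 49, 9, 58, 67, 33, 8, 41, 49, 90, 47, 45, 0, 45, 45, 90, 43, 41, 84, 33, 25, 58, 83, 49, 40, 89, 37, 34, 71, 13, 84, 5, 89, 2, 91, 1, 0
F(48) mod 92 = 0


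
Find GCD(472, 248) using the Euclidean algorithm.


472 = 1 * 248 + 224
248 = 1 * 224 + 24
224 = 9 * 24 + 8
24 = 3 * 8 + 0
GCD = 8


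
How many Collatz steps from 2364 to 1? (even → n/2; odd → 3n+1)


2364 → 1182 → 591 → 1774 → 887 → 2662 → 1331 → 3994 → 1997 → 5992 → 2996 → 1498 → 749 → 2248 → 1124 → 562 → 281 → 844 → 422 → 211 → 634 → 317 → 952 → 476 → 238 → 119 → 358 → 179 → 538 → 269 → 808 → 404 → 202 → 101 → 304 → 152 → 76 → 38 → 19 → 58 → 29 → 88 → 44 → 22 → 11 → 34 → 17 → 52 → 26 → 13 → 40 → 20 → 10 → 5 → 16 → 8 → 4 → 2 → 1
Total steps = 58

58 steps


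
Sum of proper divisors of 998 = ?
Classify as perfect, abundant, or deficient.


Proper divisors: 1, 2, 499
Sum = 1 + 2 + 499 = 502
502 < 998 → deficient

s(998) = 502 (deficient)


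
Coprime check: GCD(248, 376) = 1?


Euclidean algorithm:
376 = 1 * 248 + 128
248 = 1 * 128 + 120
128 = 1 * 120 + 8
120 = 15 * 8 + 0
GCD(248, 376) = 8

No, not coprime (GCD = 8)


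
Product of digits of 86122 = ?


8 × 6 × 1 × 2 × 2 = 192


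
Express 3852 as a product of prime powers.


3852 / 2 = 1926
1926 / 2 = 963
963 / 3 = 321
321 / 3 = 107
107 / 107 = 1
3852 = 2^2 × 3^2 × 107


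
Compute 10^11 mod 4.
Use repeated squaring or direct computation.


10^1 mod 4 = 2
10^2 mod 4 = 0
10^3 mod 4 = 0
10^4 mod 4 = 0
10^5 mod 4 = 0
10^6 mod 4 = 0
10^7 mod 4 = 0
10^8 mod 4 = 0
10^9 mod 4 = 0
10^10 mod 4 = 0
10^11 mod 4 = 0


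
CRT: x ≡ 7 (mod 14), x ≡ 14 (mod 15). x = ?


M = 14*15 = 210
M1 = M/14 = 15, M2 = M/15 = 14
M1^(-1) mod 14 = 1, M2^(-1) mod 15 = 14
x = 7*15*1 + 14*14*14 = 2849
2849 mod 210 = 119
Check: 119 mod 14 = 7 ✓, 119 mod 15 = 14 ✓

x ≡ 119 (mod 210)


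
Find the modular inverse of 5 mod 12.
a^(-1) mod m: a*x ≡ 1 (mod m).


Use the extended Euclidean algorithm on (12, 5); each row r = 12*s + 5*t:
r=12, s=1, t=0
r=5, s=0, t=1
q=2: r=2, s=1, t=-2   [12*(1) + 5*(-2) = 2]
q=2: r=1, s=-2, t=5   [12*(-2) + 5*(5) = 1]
q=2: r=0, s=5, t=-12   [12*(5) + 5*(-12) = 0]
GCD = 1 with t = 5, so 5*(5) ≡ 1 (mod 12)
Inverse = 5 mod 12 = 5
Check: 5 * 5 = 25 ≡ 1 (mod 12)

5^(-1) ≡ 5 (mod 12)


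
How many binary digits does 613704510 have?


613704510 in base 2 = 100100100101000110001100111110
Number of digits = 30

30 digits (base 2)


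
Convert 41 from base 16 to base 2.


41 (base 16) = 65 (decimal)
65 (decimal) = 1000001 (base 2)


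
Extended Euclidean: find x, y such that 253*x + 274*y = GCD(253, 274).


Tabular extended Euclidean (each row: r = 253*s + 274*t):
r=253, s=1, t=0
r=274, s=0, t=1
q=0: r=253, s=1, t=0   [253*(1) + 274*(0) = 253]
q=1: r=21, s=-1, t=1   [253*(-1) + 274*(1) = 21]
q=12: r=1, s=13, t=-12   [253*(13) + 274*(-12) = 1]
q=21: r=0, s=-274, t=253   [253*(-274) + 274*(253) = 0]
GCD = 1; from the row with r=1: x=13, y=-12
Check: 253*(13) + 274*(-12) = 3289 - 3288 = 1

GCD = 1, x = 13, y = -12


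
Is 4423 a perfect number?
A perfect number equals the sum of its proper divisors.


Proper divisors of 4423: 1
Sum = 1 = 1

No, 4423 is not perfect (1 ≠ 4423)


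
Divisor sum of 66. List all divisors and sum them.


Divisors of 66: 1, 2, 3, 6, 11, 22, 33, 66
Sum = 1 + 2 + 3 + 6 + 11 + 22 + 33 + 66 = 144

σ(66) = 144


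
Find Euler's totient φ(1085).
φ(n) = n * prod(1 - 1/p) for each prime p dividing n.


1085 = 5 × 7 × 31
Prime factors: 5, 7, 31
φ(1085) = 1085 × (1-1/5) × (1-1/7) × (1-1/31)
= 1085 × 4/5 × 6/7 × 30/31 = 720

φ(1085) = 720


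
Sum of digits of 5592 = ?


5 + 5 + 9 + 2 = 21


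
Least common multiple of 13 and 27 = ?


GCD(13, 27) = 1
LCM = 13*27/1 = 351/1 = 351

LCM = 351


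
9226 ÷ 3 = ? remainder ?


9226 = 3 * 3075 + 1
Check: 9225 + 1 = 9226

q = 3075, r = 1


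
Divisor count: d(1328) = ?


1328 = 2^4 × 83^1
d(1328) = (4+1) × (1+1) = 10

10 divisors


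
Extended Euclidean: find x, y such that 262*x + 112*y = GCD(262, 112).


Tabular extended Euclidean (each row: r = 262*s + 112*t):
r=262, s=1, t=0
r=112, s=0, t=1
q=2: r=38, s=1, t=-2   [262*(1) + 112*(-2) = 38]
q=2: r=36, s=-2, t=5   [262*(-2) + 112*(5) = 36]
q=1: r=2, s=3, t=-7   [262*(3) + 112*(-7) = 2]
q=18: r=0, s=-56, t=131   [262*(-56) + 112*(131) = 0]
GCD = 2; from the row with r=2: x=3, y=-7
Check: 262*(3) + 112*(-7) = 786 - 784 = 2

GCD = 2, x = 3, y = -7


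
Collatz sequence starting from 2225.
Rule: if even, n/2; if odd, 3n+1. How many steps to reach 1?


2225 → 6676 → 3338 → 1669 → 5008 → 2504 → 1252 → 626 → 313 → 940 → 470 → 235 → 706 → 353 → 1060 → 530 → 265 → 796 → 398 → 199 → 598 → 299 → 898 → 449 → 1348 → 674 → 337 → 1012 → 506 → 253 → 760 → 380 → 190 → 95 → 286 → 143 → 430 → 215 → 646 → 323 → 970 → 485 → 1456 → 728 → 364 → 182 → 91 → 274 → 137 → 412 → 206 → 103 → 310 → 155 → 466 → 233 → 700 → 350 → 175 → 526 → 263 → 790 → 395 → 1186 → 593 → 1780 → 890 → 445 → 1336 → 668 → 334 → 167 → 502 → 251 → 754 → 377 → 1132 → 566 → 283 → 850 → 425 → 1276 → 638 → 319 → 958 → 479 → 1438 → 719 → 2158 → 1079 → 3238 → 1619 → 4858 → 2429 → 7288 → 3644 → 1822 → 911 → 2734 → 1367 → 4102 → 2051 → 6154 → 3077 → 9232 → 4616 → 2308 → 1154 → 577 → 1732 → 866 → 433 → 1300 → 650 → 325 → 976 → 488 → 244 → 122 → 61 → 184 → 92 → 46 → 23 → 70 → 35 → 106 → 53 → 160 → 80 → 40 → 20 → 10 → 5 → 16 → 8 → 4 → 2 → 1
Total steps = 138

138 steps


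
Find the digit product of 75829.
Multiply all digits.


7 × 5 × 8 × 2 × 9 = 5040


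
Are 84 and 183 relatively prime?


Euclidean algorithm:
183 = 2 * 84 + 15
84 = 5 * 15 + 9
15 = 1 * 9 + 6
9 = 1 * 6 + 3
6 = 2 * 3 + 0
GCD(84, 183) = 3

No, not coprime (GCD = 3)


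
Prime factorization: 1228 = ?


1228 / 2 = 614
614 / 2 = 307
307 / 307 = 1
1228 = 2^2 × 307


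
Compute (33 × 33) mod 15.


33 × 33 = 1089
1089 mod 15 = 9


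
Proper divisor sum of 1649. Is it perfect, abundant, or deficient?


Proper divisors: 1, 17, 97
Sum = 1 + 17 + 97 = 115
115 < 1649 → deficient

s(1649) = 115 (deficient)


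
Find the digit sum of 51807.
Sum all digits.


5 + 1 + 8 + 0 + 7 = 21


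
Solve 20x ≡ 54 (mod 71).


GCD(20, 71) = 1, unique solution
a^(-1) mod 71 = 32
x = 32 * 54 mod 71 = 24

x ≡ 24 (mod 71)


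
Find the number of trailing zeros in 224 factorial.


floor(224/5) = 44
floor(224/25) = 8
floor(224/125) = 1
Total = 53

53 trailing zeros


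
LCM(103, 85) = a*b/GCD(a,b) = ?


GCD(103, 85) = 1
LCM = 103*85/1 = 8755/1 = 8755

LCM = 8755


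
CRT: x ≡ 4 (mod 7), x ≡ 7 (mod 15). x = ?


M = 7*15 = 105
M1 = M/7 = 15, M2 = M/15 = 7
M1^(-1) mod 7 = 1, M2^(-1) mod 15 = 13
x = 4*15*1 + 7*7*13 = 697
697 mod 105 = 67
Check: 67 mod 7 = 4 ✓, 67 mod 15 = 7 ✓

x ≡ 67 (mod 105)


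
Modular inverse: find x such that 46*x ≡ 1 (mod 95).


Use the extended Euclidean algorithm on (95, 46); each row r = 95*s + 46*t:
r=95, s=1, t=0
r=46, s=0, t=1
q=2: r=3, s=1, t=-2   [95*(1) + 46*(-2) = 3]
q=15: r=1, s=-15, t=31   [95*(-15) + 46*(31) = 1]
q=3: r=0, s=46, t=-95   [95*(46) + 46*(-95) = 0]
GCD = 1 with t = 31, so 46*(31) ≡ 1 (mod 95)
Inverse = 31 mod 95 = 31
Check: 46 * 31 = 1426 ≡ 1 (mod 95)

46^(-1) ≡ 31 (mod 95)


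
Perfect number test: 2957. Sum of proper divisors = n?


Proper divisors of 2957: 1
Sum = 1 = 1

No, 2957 is not perfect (1 ≠ 2957)


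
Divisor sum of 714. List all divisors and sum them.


Divisors of 714: 1, 2, 3, 6, 7, 14, 17, 21, 34, 42, 51, 102, 119, 238, 357, 714
Sum = 1 + 2 + 3 + 6 + 7 + 14 + 17 + 21 + 34 + 42 + 51 + 102 + 119 + 238 + 357 + 714 = 1728

σ(714) = 1728


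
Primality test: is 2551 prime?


Check divisors up to sqrt(2551) = 50.5074
No divisors found.
2551 is prime.

Yes, 2551 is prime


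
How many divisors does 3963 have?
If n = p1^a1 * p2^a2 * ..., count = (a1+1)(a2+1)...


3963 = 3^1 × 1321^1
d(3963) = (1+1) × (1+1) = 4

4 divisors


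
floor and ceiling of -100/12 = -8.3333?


-100/12 = -8.3333
floor = -9
ceil = -8

floor = -9, ceil = -8


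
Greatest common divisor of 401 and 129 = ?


401 = 3 * 129 + 14
129 = 9 * 14 + 3
14 = 4 * 3 + 2
3 = 1 * 2 + 1
2 = 2 * 1 + 0
GCD = 1


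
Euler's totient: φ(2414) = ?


2414 = 2 × 17 × 71
Prime factors: 2, 17, 71
φ(2414) = 2414 × (1-1/2) × (1-1/17) × (1-1/71)
= 2414 × 1/2 × 16/17 × 70/71 = 1120

φ(2414) = 1120


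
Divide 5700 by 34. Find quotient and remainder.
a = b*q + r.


5700 = 34 * 167 + 22
Check: 5678 + 22 = 5700

q = 167, r = 22


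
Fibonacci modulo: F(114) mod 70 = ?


F(k) mod 70 for k=1..114:
1, 1, 2, 3, 5, 8, 13, 21, 34, 55, 19, 4, 23, 27, 50, 7, 57, 64, 51, 45, 26, 1, 27, 28, 55, 13, 68, 11, 9, 20, 29, 49, 8, 57, 65, 52, 47, 29, 6, 35, 41, 6, 47, 53, 30, 13, 43, 56, 29, 15, 44, 59, 33, 22, 55, 7, 62, 69, 61, 60, 51, 41, 22, 63, 15, 8, 23, 31, 54, 15, 69, 14, 13, 27, 40, 67, 37, 34, 1, 35, 36, 1, 37, 38, 5, 43, 48, 21, 69, 20, 19, 39, 58, 27, 15, 42, 57, 29, 16, 45, 61, 36, 27, 63, 20, 13, 33, 46, 9, 55, 64, 49, 43, 22
F(114) mod 70 = 22


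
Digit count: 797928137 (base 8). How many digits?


797928137 in base 8 = 5743665311
Number of digits = 10

10 digits (base 8)


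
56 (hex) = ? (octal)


56 (base 16) = 86 (decimal)
86 (decimal) = 126 (base 8)


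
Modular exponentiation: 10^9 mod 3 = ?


10^1 mod 3 = 1
10^2 mod 3 = 1
10^3 mod 3 = 1
10^4 mod 3 = 1
10^5 mod 3 = 1
10^6 mod 3 = 1
10^7 mod 3 = 1
10^8 mod 3 = 1
10^9 mod 3 = 1


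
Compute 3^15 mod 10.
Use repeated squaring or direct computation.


3^1 mod 10 = 3
3^2 mod 10 = 9
3^3 mod 10 = 7
3^4 mod 10 = 1
3^5 mod 10 = 3
3^6 mod 10 = 9
3^7 mod 10 = 7
3^8 mod 10 = 1
3^9 mod 10 = 3
3^10 mod 10 = 9
3^11 mod 10 = 7
3^12 mod 10 = 1
3^13 mod 10 = 3
3^14 mod 10 = 9
3^15 mod 10 = 7


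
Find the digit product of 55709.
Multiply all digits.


5 × 5 × 7 × 0 × 9 = 0


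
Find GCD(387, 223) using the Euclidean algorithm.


387 = 1 * 223 + 164
223 = 1 * 164 + 59
164 = 2 * 59 + 46
59 = 1 * 46 + 13
46 = 3 * 13 + 7
13 = 1 * 7 + 6
7 = 1 * 6 + 1
6 = 6 * 1 + 0
GCD = 1


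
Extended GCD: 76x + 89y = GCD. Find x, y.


Tabular extended Euclidean (each row: r = 76*s + 89*t):
r=76, s=1, t=0
r=89, s=0, t=1
q=0: r=76, s=1, t=0   [76*(1) + 89*(0) = 76]
q=1: r=13, s=-1, t=1   [76*(-1) + 89*(1) = 13]
q=5: r=11, s=6, t=-5   [76*(6) + 89*(-5) = 11]
q=1: r=2, s=-7, t=6   [76*(-7) + 89*(6) = 2]
q=5: r=1, s=41, t=-35   [76*(41) + 89*(-35) = 1]
q=2: r=0, s=-89, t=76   [76*(-89) + 89*(76) = 0]
GCD = 1; from the row with r=1: x=41, y=-35
Check: 76*(41) + 89*(-35) = 3116 - 3115 = 1

GCD = 1, x = 41, y = -35


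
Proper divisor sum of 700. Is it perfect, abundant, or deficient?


Proper divisors: 1, 2, 4, 5, 7, 10, 14, 20, 25, 28, 35, 50, 70, 100, 140, 175, 350
Sum = 1 + 2 + 4 + 5 + 7 + 10 + 14 + 20 + 25 + 28 + 35 + 50 + 70 + 100 + 140 + 175 + 350 = 1036
1036 > 700 → abundant

s(700) = 1036 (abundant)


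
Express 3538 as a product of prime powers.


3538 / 2 = 1769
1769 / 29 = 61
61 / 61 = 1
3538 = 2 × 29 × 61


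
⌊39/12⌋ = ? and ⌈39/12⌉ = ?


39/12 = 3.2500
floor = 3
ceil = 4

floor = 3, ceil = 4


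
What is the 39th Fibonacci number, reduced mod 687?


F(k) mod 687 for k=1..39:
1, 1, 2, 3, 5, 8, 13, 21, 34, 55, 89, 144, 233, 377, 610, 300, 223, 523, 59, 582, 641, 536, 490, 339, 142, 481, 623, 417, 353, 83, 436, 519, 268, 100, 368, 468, 149, 617, 79
F(39) mod 687 = 79


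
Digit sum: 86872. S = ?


8 + 6 + 8 + 7 + 2 = 31


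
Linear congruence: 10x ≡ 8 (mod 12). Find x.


GCD(10, 12) = 2 divides 8
Divide: 5x ≡ 4 (mod 6)
x ≡ 2 (mod 6)


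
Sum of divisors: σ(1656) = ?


Divisors of 1656: 1, 2, 3, 4, 6, 8, 9, 12, 18, 23, 24, 36, 46, 69, 72, 92, 138, 184, 207, 276, 414, 552, 828, 1656
Sum = 1 + 2 + 3 + 4 + 6 + 8 + 9 + 12 + 18 + 23 + 24 + 36 + 46 + 69 + 72 + 92 + 138 + 184 + 207 + 276 + 414 + 552 + 828 + 1656 = 4680

σ(1656) = 4680


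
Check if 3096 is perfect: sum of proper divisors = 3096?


Proper divisors of 3096: 1, 2, 3, 4, 6, 8, 9, 12, 18, 24, 36, 43, 72, 86, 129, 172, 258, 344, 387, 516, 774, 1032, 1548
Sum = 1 + 2 + 3 + 4 + 6 + 8 + 9 + 12 + 18 + 24 + 36 + 43 + 72 + 86 + 129 + 172 + 258 + 344 + 387 + 516 + 774 + 1032 + 1548 = 5484

No, 3096 is not perfect (5484 ≠ 3096)


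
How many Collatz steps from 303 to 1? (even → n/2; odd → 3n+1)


303 → 910 → 455 → 1366 → 683 → 2050 → 1025 → 3076 → 1538 → 769 → 2308 → 1154 → 577 → 1732 → 866 → 433 → 1300 → 650 → 325 → 976 → 488 → 244 → 122 → 61 → 184 → 92 → 46 → 23 → 70 → 35 → 106 → 53 → 160 → 80 → 40 → 20 → 10 → 5 → 16 → 8 → 4 → 2 → 1
Total steps = 42

42 steps


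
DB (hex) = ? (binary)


DB (base 16) = 219 (decimal)
219 (decimal) = 11011011 (base 2)


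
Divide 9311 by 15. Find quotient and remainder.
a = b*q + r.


9311 = 15 * 620 + 11
Check: 9300 + 11 = 9311

q = 620, r = 11


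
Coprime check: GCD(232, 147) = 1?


Euclidean algorithm:
232 = 1 * 147 + 85
147 = 1 * 85 + 62
85 = 1 * 62 + 23
62 = 2 * 23 + 16
23 = 1 * 16 + 7
16 = 2 * 7 + 2
7 = 3 * 2 + 1
2 = 2 * 1 + 0
GCD(232, 147) = 1

Yes, coprime (GCD = 1)


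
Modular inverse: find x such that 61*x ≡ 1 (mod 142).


Use the extended Euclidean algorithm on (142, 61); each row r = 142*s + 61*t:
r=142, s=1, t=0
r=61, s=0, t=1
q=2: r=20, s=1, t=-2   [142*(1) + 61*(-2) = 20]
q=3: r=1, s=-3, t=7   [142*(-3) + 61*(7) = 1]
q=20: r=0, s=61, t=-142   [142*(61) + 61*(-142) = 0]
GCD = 1 with t = 7, so 61*(7) ≡ 1 (mod 142)
Inverse = 7 mod 142 = 7
Check: 61 * 7 = 427 ≡ 1 (mod 142)

61^(-1) ≡ 7 (mod 142)


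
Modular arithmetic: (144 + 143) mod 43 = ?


144 + 143 = 287
287 mod 43 = 29


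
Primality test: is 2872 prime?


2872 / 2 = 1436 (exact division)
2872 is NOT prime.

No, 2872 is not prime


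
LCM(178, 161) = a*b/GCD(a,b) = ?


GCD(178, 161) = 1
LCM = 178*161/1 = 28658/1 = 28658

LCM = 28658


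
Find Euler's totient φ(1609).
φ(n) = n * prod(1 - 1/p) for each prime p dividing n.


1609 = 1609
Prime factors: 1609
φ(1609) = 1609 × (1-1/1609)
= 1609 × 1608/1609 = 1608

φ(1609) = 1608


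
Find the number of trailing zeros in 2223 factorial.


floor(2223/5) = 444
floor(2223/25) = 88
floor(2223/125) = 17
floor(2223/625) = 3
Total = 552

552 trailing zeros


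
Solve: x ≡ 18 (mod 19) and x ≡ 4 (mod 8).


M = 19*8 = 152
M1 = M/19 = 8, M2 = M/8 = 19
M1^(-1) mod 19 = 12, M2^(-1) mod 8 = 3
x = 18*8*12 + 4*19*3 = 1956
1956 mod 152 = 132
Check: 132 mod 19 = 18 ✓, 132 mod 8 = 4 ✓

x ≡ 132 (mod 152)


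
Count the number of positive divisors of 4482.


4482 = 2^1 × 3^3 × 83^1
d(4482) = (1+1) × (3+1) × (1+1) = 16

16 divisors


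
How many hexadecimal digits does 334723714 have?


334723714 in base 16 = 13F37A82
Number of digits = 8

8 digits (base 16)


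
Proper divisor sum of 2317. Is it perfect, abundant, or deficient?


Proper divisors: 1, 7, 331
Sum = 1 + 7 + 331 = 339
339 < 2317 → deficient

s(2317) = 339 (deficient)


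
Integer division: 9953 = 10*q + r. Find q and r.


9953 = 10 * 995 + 3
Check: 9950 + 3 = 9953

q = 995, r = 3


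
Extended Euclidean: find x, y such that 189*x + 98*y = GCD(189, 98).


Tabular extended Euclidean (each row: r = 189*s + 98*t):
r=189, s=1, t=0
r=98, s=0, t=1
q=1: r=91, s=1, t=-1   [189*(1) + 98*(-1) = 91]
q=1: r=7, s=-1, t=2   [189*(-1) + 98*(2) = 7]
q=13: r=0, s=14, t=-27   [189*(14) + 98*(-27) = 0]
GCD = 7; from the row with r=7: x=-1, y=2
Check: 189*(-1) + 98*(2) = -189 + 196 = 7

GCD = 7, x = -1, y = 2


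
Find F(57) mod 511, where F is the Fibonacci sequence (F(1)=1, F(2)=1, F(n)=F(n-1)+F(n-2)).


F(k) mod 511 for k=1..57:
1, 1, 2, 3, 5, 8, 13, 21, 34, 55, 89, 144, 233, 377, 99, 476, 64, 29, 93, 122, 215, 337, 41, 378, 419, 286, 194, 480, 163, 132, 295, 427, 211, 127, 338, 465, 292, 246, 27, 273, 300, 62, 362, 424, 275, 188, 463, 140, 92, 232, 324, 45, 369, 414, 272, 175, 447
F(57) mod 511 = 447


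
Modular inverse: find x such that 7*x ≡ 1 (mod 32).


Use the extended Euclidean algorithm on (32, 7); each row r = 32*s + 7*t:
r=32, s=1, t=0
r=7, s=0, t=1
q=4: r=4, s=1, t=-4   [32*(1) + 7*(-4) = 4]
q=1: r=3, s=-1, t=5   [32*(-1) + 7*(5) = 3]
q=1: r=1, s=2, t=-9   [32*(2) + 7*(-9) = 1]
q=3: r=0, s=-7, t=32   [32*(-7) + 7*(32) = 0]
GCD = 1 with t = -9, so 7*(-9) ≡ 1 (mod 32)
Inverse = -9 mod 32 = 23
Check: 7 * 23 = 161 ≡ 1 (mod 32)

7^(-1) ≡ 23 (mod 32)


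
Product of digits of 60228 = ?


6 × 0 × 2 × 2 × 8 = 0


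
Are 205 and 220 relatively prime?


Euclidean algorithm:
220 = 1 * 205 + 15
205 = 13 * 15 + 10
15 = 1 * 10 + 5
10 = 2 * 5 + 0
GCD(205, 220) = 5

No, not coprime (GCD = 5)


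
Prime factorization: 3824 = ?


3824 / 2 = 1912
1912 / 2 = 956
956 / 2 = 478
478 / 2 = 239
239 / 239 = 1
3824 = 2^4 × 239


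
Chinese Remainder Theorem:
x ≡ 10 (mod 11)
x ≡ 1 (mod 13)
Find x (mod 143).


M = 11*13 = 143
M1 = M/11 = 13, M2 = M/13 = 11
M1^(-1) mod 11 = 6, M2^(-1) mod 13 = 6
x = 10*13*6 + 1*11*6 = 846
846 mod 143 = 131
Check: 131 mod 11 = 10 ✓, 131 mod 13 = 1 ✓

x ≡ 131 (mod 143)


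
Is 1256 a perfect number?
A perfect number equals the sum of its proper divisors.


Proper divisors of 1256: 1, 2, 4, 8, 157, 314, 628
Sum = 1 + 2 + 4 + 8 + 157 + 314 + 628 = 1114

No, 1256 is not perfect (1114 ≠ 1256)


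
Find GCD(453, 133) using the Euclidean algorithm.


453 = 3 * 133 + 54
133 = 2 * 54 + 25
54 = 2 * 25 + 4
25 = 6 * 4 + 1
4 = 4 * 1 + 0
GCD = 1


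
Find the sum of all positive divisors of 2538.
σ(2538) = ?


Divisors of 2538: 1, 2, 3, 6, 9, 18, 27, 47, 54, 94, 141, 282, 423, 846, 1269, 2538
Sum = 1 + 2 + 3 + 6 + 9 + 18 + 27 + 47 + 54 + 94 + 141 + 282 + 423 + 846 + 1269 + 2538 = 5760

σ(2538) = 5760


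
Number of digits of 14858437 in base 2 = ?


14858437 in base 2 = 111000101011100011000101
Number of digits = 24

24 digits (base 2)


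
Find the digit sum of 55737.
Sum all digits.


5 + 5 + 7 + 3 + 7 = 27


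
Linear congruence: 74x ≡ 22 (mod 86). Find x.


GCD(74, 86) = 2 divides 22
Divide: 37x ≡ 11 (mod 43)
x ≡ 34 (mod 43)


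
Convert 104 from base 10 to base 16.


104 (base 10) = 104 (decimal)
104 (decimal) = 68 (base 16)


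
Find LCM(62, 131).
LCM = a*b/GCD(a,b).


GCD(62, 131) = 1
LCM = 62*131/1 = 8122/1 = 8122

LCM = 8122


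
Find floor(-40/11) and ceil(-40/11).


-40/11 = -3.6364
floor = -4
ceil = -3

floor = -4, ceil = -3


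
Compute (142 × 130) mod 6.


142 × 130 = 18460
18460 mod 6 = 4


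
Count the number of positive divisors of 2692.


2692 = 2^2 × 673^1
d(2692) = (2+1) × (1+1) = 6

6 divisors


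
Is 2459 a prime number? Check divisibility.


Check divisors up to sqrt(2459) = 49.5883
No divisors found.
2459 is prime.

Yes, 2459 is prime


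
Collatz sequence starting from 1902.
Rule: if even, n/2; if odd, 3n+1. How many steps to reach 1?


1902 → 951 → 2854 → 1427 → 4282 → 2141 → 6424 → 3212 → 1606 → 803 → 2410 → 1205 → 3616 → 1808 → 904 → 452 → 226 → 113 → 340 → 170 → 85 → 256 → 128 → 64 → 32 → 16 → 8 → 4 → 2 → 1
Total steps = 29

29 steps


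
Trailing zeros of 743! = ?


floor(743/5) = 148
floor(743/25) = 29
floor(743/125) = 5
floor(743/625) = 1
Total = 183

183 trailing zeros


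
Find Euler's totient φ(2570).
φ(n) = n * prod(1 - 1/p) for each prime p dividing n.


2570 = 2 × 5 × 257
Prime factors: 2, 5, 257
φ(2570) = 2570 × (1-1/2) × (1-1/5) × (1-1/257)
= 2570 × 1/2 × 4/5 × 256/257 = 1024

φ(2570) = 1024


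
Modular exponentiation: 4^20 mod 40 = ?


4^1 mod 40 = 4
4^2 mod 40 = 16
4^3 mod 40 = 24
4^4 mod 40 = 16
4^5 mod 40 = 24
4^6 mod 40 = 16
4^7 mod 40 = 24
4^8 mod 40 = 16
4^9 mod 40 = 24
4^10 mod 40 = 16
4^11 mod 40 = 24
4^12 mod 40 = 16
4^13 mod 40 = 24
4^14 mod 40 = 16
4^15 mod 40 = 24
4^16 mod 40 = 16
4^17 mod 40 = 24
4^18 mod 40 = 16
4^19 mod 40 = 24
4^20 mod 40 = 16


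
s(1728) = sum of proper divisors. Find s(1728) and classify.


Proper divisors: 1, 2, 3, 4, 6, 8, 9, 12, 16, 18, 24, 27, 32, 36, 48, 54, 64, 72, 96, 108, 144, 192, 216, 288, 432, 576, 864
Sum = 1 + 2 + 3 + 4 + 6 + 8 + 9 + 12 + 16 + 18 + 24 + 27 + 32 + 36 + 48 + 54 + 64 + 72 + 96 + 108 + 144 + 192 + 216 + 288 + 432 + 576 + 864 = 3352
3352 > 1728 → abundant

s(1728) = 3352 (abundant)


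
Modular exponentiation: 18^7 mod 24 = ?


18^1 mod 24 = 18
18^2 mod 24 = 12
18^3 mod 24 = 0
18^4 mod 24 = 0
18^5 mod 24 = 0
18^6 mod 24 = 0
18^7 mod 24 = 0


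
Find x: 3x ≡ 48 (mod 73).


GCD(3, 73) = 1, unique solution
a^(-1) mod 73 = 49
x = 49 * 48 mod 73 = 16

x ≡ 16 (mod 73)


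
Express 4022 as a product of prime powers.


4022 / 2 = 2011
2011 / 2011 = 1
4022 = 2 × 2011


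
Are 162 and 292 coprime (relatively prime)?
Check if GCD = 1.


Euclidean algorithm:
292 = 1 * 162 + 130
162 = 1 * 130 + 32
130 = 4 * 32 + 2
32 = 16 * 2 + 0
GCD(162, 292) = 2

No, not coprime (GCD = 2)


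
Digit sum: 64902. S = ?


6 + 4 + 9 + 0 + 2 = 21


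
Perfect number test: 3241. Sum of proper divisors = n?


Proper divisors of 3241: 1, 7, 463
Sum = 1 + 7 + 463 = 471

No, 3241 is not perfect (471 ≠ 3241)


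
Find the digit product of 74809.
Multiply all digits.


7 × 4 × 8 × 0 × 9 = 0


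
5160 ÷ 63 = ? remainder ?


5160 = 63 * 81 + 57
Check: 5103 + 57 = 5160

q = 81, r = 57


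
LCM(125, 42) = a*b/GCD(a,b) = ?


GCD(125, 42) = 1
LCM = 125*42/1 = 5250/1 = 5250

LCM = 5250


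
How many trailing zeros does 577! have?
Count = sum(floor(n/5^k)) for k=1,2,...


floor(577/5) = 115
floor(577/25) = 23
floor(577/125) = 4
Total = 142

142 trailing zeros


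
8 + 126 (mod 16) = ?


8 + 126 = 134
134 mod 16 = 6


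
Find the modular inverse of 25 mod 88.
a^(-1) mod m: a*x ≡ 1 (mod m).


Use the extended Euclidean algorithm on (88, 25); each row r = 88*s + 25*t:
r=88, s=1, t=0
r=25, s=0, t=1
q=3: r=13, s=1, t=-3   [88*(1) + 25*(-3) = 13]
q=1: r=12, s=-1, t=4   [88*(-1) + 25*(4) = 12]
q=1: r=1, s=2, t=-7   [88*(2) + 25*(-7) = 1]
q=12: r=0, s=-25, t=88   [88*(-25) + 25*(88) = 0]
GCD = 1 with t = -7, so 25*(-7) ≡ 1 (mod 88)
Inverse = -7 mod 88 = 81
Check: 25 * 81 = 2025 ≡ 1 (mod 88)

25^(-1) ≡ 81 (mod 88)


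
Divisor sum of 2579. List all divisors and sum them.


Divisors of 2579: 1, 2579
Sum = 1 + 2579 = 2580

σ(2579) = 2580


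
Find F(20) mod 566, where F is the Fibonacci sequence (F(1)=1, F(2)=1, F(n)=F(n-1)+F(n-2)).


F(k) mod 566 for k=1..20:
1, 1, 2, 3, 5, 8, 13, 21, 34, 55, 89, 144, 233, 377, 44, 421, 465, 320, 219, 539
F(20) mod 566 = 539


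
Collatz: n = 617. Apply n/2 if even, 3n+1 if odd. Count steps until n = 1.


617 → 1852 → 926 → 463 → 1390 → 695 → 2086 → 1043 → 3130 → 1565 → 4696 → 2348 → 1174 → 587 → 1762 → 881 → 2644 → 1322 → 661 → 1984 → 992 → 496 → 248 → 124 → 62 → 31 → 94 → 47 → 142 → 71 → 214 → 107 → 322 → 161 → 484 → 242 → 121 → 364 → 182 → 91 → 274 → 137 → 412 → 206 → 103 → 310 → 155 → 466 → 233 → 700 → 350 → 175 → 526 → 263 → 790 → 395 → 1186 → 593 → 1780 → 890 → 445 → 1336 → 668 → 334 → 167 → 502 → 251 → 754 → 377 → 1132 → 566 → 283 → 850 → 425 → 1276 → 638 → 319 → 958 → 479 → 1438 → 719 → 2158 → 1079 → 3238 → 1619 → 4858 → 2429 → 7288 → 3644 → 1822 → 911 → 2734 → 1367 → 4102 → 2051 → 6154 → 3077 → 9232 → 4616 → 2308 → 1154 → 577 → 1732 → 866 → 433 → 1300 → 650 → 325 → 976 → 488 → 244 → 122 → 61 → 184 → 92 → 46 → 23 → 70 → 35 → 106 → 53 → 160 → 80 → 40 → 20 → 10 → 5 → 16 → 8 → 4 → 2 → 1
Total steps = 131

131 steps


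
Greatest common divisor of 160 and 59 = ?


160 = 2 * 59 + 42
59 = 1 * 42 + 17
42 = 2 * 17 + 8
17 = 2 * 8 + 1
8 = 8 * 1 + 0
GCD = 1


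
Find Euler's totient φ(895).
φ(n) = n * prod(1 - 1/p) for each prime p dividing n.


895 = 5 × 179
Prime factors: 5, 179
φ(895) = 895 × (1-1/5) × (1-1/179)
= 895 × 4/5 × 178/179 = 712

φ(895) = 712


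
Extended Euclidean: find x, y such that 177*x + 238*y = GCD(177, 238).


Tabular extended Euclidean (each row: r = 177*s + 238*t):
r=177, s=1, t=0
r=238, s=0, t=1
q=0: r=177, s=1, t=0   [177*(1) + 238*(0) = 177]
q=1: r=61, s=-1, t=1   [177*(-1) + 238*(1) = 61]
q=2: r=55, s=3, t=-2   [177*(3) + 238*(-2) = 55]
q=1: r=6, s=-4, t=3   [177*(-4) + 238*(3) = 6]
q=9: r=1, s=39, t=-29   [177*(39) + 238*(-29) = 1]
q=6: r=0, s=-238, t=177   [177*(-238) + 238*(177) = 0]
GCD = 1; from the row with r=1: x=39, y=-29
Check: 177*(39) + 238*(-29) = 6903 - 6902 = 1

GCD = 1, x = 39, y = -29


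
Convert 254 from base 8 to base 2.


254 (base 8) = 172 (decimal)
172 (decimal) = 10101100 (base 2)


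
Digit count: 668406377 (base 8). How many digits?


668406377 in base 8 = 4765611151
Number of digits = 10

10 digits (base 8)


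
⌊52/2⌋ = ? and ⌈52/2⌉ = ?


52/2 = 26.0000
floor = 26
ceil = 26

floor = 26, ceil = 26


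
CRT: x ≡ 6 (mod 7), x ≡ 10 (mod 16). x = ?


M = 7*16 = 112
M1 = M/7 = 16, M2 = M/16 = 7
M1^(-1) mod 7 = 4, M2^(-1) mod 16 = 7
x = 6*16*4 + 10*7*7 = 874
874 mod 112 = 90
Check: 90 mod 7 = 6 ✓, 90 mod 16 = 10 ✓

x ≡ 90 (mod 112)


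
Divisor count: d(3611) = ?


3611 = 23^1 × 157^1
d(3611) = (1+1) × (1+1) = 4

4 divisors


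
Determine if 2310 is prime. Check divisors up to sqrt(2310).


2310 / 2 = 1155 (exact division)
2310 is NOT prime.

No, 2310 is not prime


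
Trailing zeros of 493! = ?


floor(493/5) = 98
floor(493/25) = 19
floor(493/125) = 3
Total = 120

120 trailing zeros


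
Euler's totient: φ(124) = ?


124 = 2^2 × 31
Prime factors: 2, 31
φ(124) = 124 × (1-1/2) × (1-1/31)
= 124 × 1/2 × 30/31 = 60

φ(124) = 60


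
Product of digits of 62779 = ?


6 × 2 × 7 × 7 × 9 = 5292


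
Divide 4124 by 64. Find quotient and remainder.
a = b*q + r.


4124 = 64 * 64 + 28
Check: 4096 + 28 = 4124

q = 64, r = 28


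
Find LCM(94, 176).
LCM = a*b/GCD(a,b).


GCD(94, 176) = 2
LCM = 94*176/2 = 16544/2 = 8272

LCM = 8272


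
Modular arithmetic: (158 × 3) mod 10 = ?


158 × 3 = 474
474 mod 10 = 4


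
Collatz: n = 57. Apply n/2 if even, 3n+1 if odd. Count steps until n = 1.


57 → 172 → 86 → 43 → 130 → 65 → 196 → 98 → 49 → 148 → 74 → 37 → 112 → 56 → 28 → 14 → 7 → 22 → 11 → 34 → 17 → 52 → 26 → 13 → 40 → 20 → 10 → 5 → 16 → 8 → 4 → 2 → 1
Total steps = 32

32 steps


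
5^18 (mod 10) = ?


5^1 mod 10 = 5
5^2 mod 10 = 5
5^3 mod 10 = 5
5^4 mod 10 = 5
5^5 mod 10 = 5
5^6 mod 10 = 5
5^7 mod 10 = 5
5^8 mod 10 = 5
5^9 mod 10 = 5
5^10 mod 10 = 5
5^11 mod 10 = 5
5^12 mod 10 = 5
5^13 mod 10 = 5
5^14 mod 10 = 5
5^15 mod 10 = 5
5^16 mod 10 = 5
5^17 mod 10 = 5
5^18 mod 10 = 5


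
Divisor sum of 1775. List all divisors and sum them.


Divisors of 1775: 1, 5, 25, 71, 355, 1775
Sum = 1 + 5 + 25 + 71 + 355 + 1775 = 2232

σ(1775) = 2232


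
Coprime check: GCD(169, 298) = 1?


Euclidean algorithm:
298 = 1 * 169 + 129
169 = 1 * 129 + 40
129 = 3 * 40 + 9
40 = 4 * 9 + 4
9 = 2 * 4 + 1
4 = 4 * 1 + 0
GCD(169, 298) = 1

Yes, coprime (GCD = 1)


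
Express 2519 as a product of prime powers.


2519 / 11 = 229
229 / 229 = 1
2519 = 11 × 229


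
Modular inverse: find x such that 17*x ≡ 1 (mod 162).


Use the extended Euclidean algorithm on (162, 17); each row r = 162*s + 17*t:
r=162, s=1, t=0
r=17, s=0, t=1
q=9: r=9, s=1, t=-9   [162*(1) + 17*(-9) = 9]
q=1: r=8, s=-1, t=10   [162*(-1) + 17*(10) = 8]
q=1: r=1, s=2, t=-19   [162*(2) + 17*(-19) = 1]
q=8: r=0, s=-17, t=162   [162*(-17) + 17*(162) = 0]
GCD = 1 with t = -19, so 17*(-19) ≡ 1 (mod 162)
Inverse = -19 mod 162 = 143
Check: 17 * 143 = 2431 ≡ 1 (mod 162)

17^(-1) ≡ 143 (mod 162)


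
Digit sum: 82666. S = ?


8 + 2 + 6 + 6 + 6 = 28


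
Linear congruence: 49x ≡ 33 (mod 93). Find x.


GCD(49, 93) = 1, unique solution
a^(-1) mod 93 = 19
x = 19 * 33 mod 93 = 69

x ≡ 69 (mod 93)


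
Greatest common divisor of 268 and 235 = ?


268 = 1 * 235 + 33
235 = 7 * 33 + 4
33 = 8 * 4 + 1
4 = 4 * 1 + 0
GCD = 1


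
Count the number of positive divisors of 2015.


2015 = 5^1 × 13^1 × 31^1
d(2015) = (1+1) × (1+1) × (1+1) = 8

8 divisors


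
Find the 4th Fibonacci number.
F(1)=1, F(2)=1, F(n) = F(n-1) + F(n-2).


Sequence: 1, 1, 2, 3
F(4) = 3


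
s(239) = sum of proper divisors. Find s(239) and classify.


Proper divisors: 1
Sum = 1 = 1
1 < 239 → deficient

s(239) = 1 (deficient)


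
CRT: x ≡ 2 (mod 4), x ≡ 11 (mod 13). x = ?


M = 4*13 = 52
M1 = M/4 = 13, M2 = M/13 = 4
M1^(-1) mod 4 = 1, M2^(-1) mod 13 = 10
x = 2*13*1 + 11*4*10 = 466
466 mod 52 = 50
Check: 50 mod 4 = 2 ✓, 50 mod 13 = 11 ✓

x ≡ 50 (mod 52)


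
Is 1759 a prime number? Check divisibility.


Check divisors up to sqrt(1759) = 41.9404
No divisors found.
1759 is prime.

Yes, 1759 is prime


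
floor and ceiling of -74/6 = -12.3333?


-74/6 = -12.3333
floor = -13
ceil = -12

floor = -13, ceil = -12


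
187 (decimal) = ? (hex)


187 (base 10) = 187 (decimal)
187 (decimal) = BB (base 16)


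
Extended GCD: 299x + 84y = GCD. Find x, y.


Tabular extended Euclidean (each row: r = 299*s + 84*t):
r=299, s=1, t=0
r=84, s=0, t=1
q=3: r=47, s=1, t=-3   [299*(1) + 84*(-3) = 47]
q=1: r=37, s=-1, t=4   [299*(-1) + 84*(4) = 37]
q=1: r=10, s=2, t=-7   [299*(2) + 84*(-7) = 10]
q=3: r=7, s=-7, t=25   [299*(-7) + 84*(25) = 7]
q=1: r=3, s=9, t=-32   [299*(9) + 84*(-32) = 3]
q=2: r=1, s=-25, t=89   [299*(-25) + 84*(89) = 1]
q=3: r=0, s=84, t=-299   [299*(84) + 84*(-299) = 0]
GCD = 1; from the row with r=1: x=-25, y=89
Check: 299*(-25) + 84*(89) = -7475 + 7476 = 1

GCD = 1, x = -25, y = 89


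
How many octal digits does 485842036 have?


485842036 in base 8 = 3475256164
Number of digits = 10

10 digits (base 8)


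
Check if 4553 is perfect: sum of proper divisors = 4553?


Proper divisors of 4553: 1, 29, 157
Sum = 1 + 29 + 157 = 187

No, 4553 is not perfect (187 ≠ 4553)


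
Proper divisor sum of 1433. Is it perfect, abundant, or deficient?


Proper divisors: 1
Sum = 1 = 1
1 < 1433 → deficient

s(1433) = 1 (deficient)


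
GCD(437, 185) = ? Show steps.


437 = 2 * 185 + 67
185 = 2 * 67 + 51
67 = 1 * 51 + 16
51 = 3 * 16 + 3
16 = 5 * 3 + 1
3 = 3 * 1 + 0
GCD = 1


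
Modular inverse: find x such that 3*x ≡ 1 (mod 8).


Use the extended Euclidean algorithm on (8, 3); each row r = 8*s + 3*t:
r=8, s=1, t=0
r=3, s=0, t=1
q=2: r=2, s=1, t=-2   [8*(1) + 3*(-2) = 2]
q=1: r=1, s=-1, t=3   [8*(-1) + 3*(3) = 1]
q=2: r=0, s=3, t=-8   [8*(3) + 3*(-8) = 0]
GCD = 1 with t = 3, so 3*(3) ≡ 1 (mod 8)
Inverse = 3 mod 8 = 3
Check: 3 * 3 = 9 ≡ 1 (mod 8)

3^(-1) ≡ 3 (mod 8)


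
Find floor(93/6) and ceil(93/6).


93/6 = 15.5000
floor = 15
ceil = 16

floor = 15, ceil = 16


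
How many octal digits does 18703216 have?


18703216 in base 8 = 107261560
Number of digits = 9

9 digits (base 8)


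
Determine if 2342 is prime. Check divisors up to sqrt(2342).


2342 / 2 = 1171 (exact division)
2342 is NOT prime.

No, 2342 is not prime


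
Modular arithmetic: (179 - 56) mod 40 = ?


179 - 56 = 123
123 mod 40 = 3


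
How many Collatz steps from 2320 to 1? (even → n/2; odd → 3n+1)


2320 → 1160 → 580 → 290 → 145 → 436 → 218 → 109 → 328 → 164 → 82 → 41 → 124 → 62 → 31 → 94 → 47 → 142 → 71 → 214 → 107 → 322 → 161 → 484 → 242 → 121 → 364 → 182 → 91 → 274 → 137 → 412 → 206 → 103 → 310 → 155 → 466 → 233 → 700 → 350 → 175 → 526 → 263 → 790 → 395 → 1186 → 593 → 1780 → 890 → 445 → 1336 → 668 → 334 → 167 → 502 → 251 → 754 → 377 → 1132 → 566 → 283 → 850 → 425 → 1276 → 638 → 319 → 958 → 479 → 1438 → 719 → 2158 → 1079 → 3238 → 1619 → 4858 → 2429 → 7288 → 3644 → 1822 → 911 → 2734 → 1367 → 4102 → 2051 → 6154 → 3077 → 9232 → 4616 → 2308 → 1154 → 577 → 1732 → 866 → 433 → 1300 → 650 → 325 → 976 → 488 → 244 → 122 → 61 → 184 → 92 → 46 → 23 → 70 → 35 → 106 → 53 → 160 → 80 → 40 → 20 → 10 → 5 → 16 → 8 → 4 → 2 → 1
Total steps = 120

120 steps


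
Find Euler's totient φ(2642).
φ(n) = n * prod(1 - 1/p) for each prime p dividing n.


2642 = 2 × 1321
Prime factors: 2, 1321
φ(2642) = 2642 × (1-1/2) × (1-1/1321)
= 2642 × 1/2 × 1320/1321 = 1320

φ(2642) = 1320


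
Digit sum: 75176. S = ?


7 + 5 + 1 + 7 + 6 = 26


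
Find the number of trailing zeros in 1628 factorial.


floor(1628/5) = 325
floor(1628/25) = 65
floor(1628/125) = 13
floor(1628/625) = 2
Total = 405

405 trailing zeros


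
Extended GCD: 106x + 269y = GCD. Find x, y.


Tabular extended Euclidean (each row: r = 106*s + 269*t):
r=106, s=1, t=0
r=269, s=0, t=1
q=0: r=106, s=1, t=0   [106*(1) + 269*(0) = 106]
q=2: r=57, s=-2, t=1   [106*(-2) + 269*(1) = 57]
q=1: r=49, s=3, t=-1   [106*(3) + 269*(-1) = 49]
q=1: r=8, s=-5, t=2   [106*(-5) + 269*(2) = 8]
q=6: r=1, s=33, t=-13   [106*(33) + 269*(-13) = 1]
q=8: r=0, s=-269, t=106   [106*(-269) + 269*(106) = 0]
GCD = 1; from the row with r=1: x=33, y=-13
Check: 106*(33) + 269*(-13) = 3498 - 3497 = 1

GCD = 1, x = 33, y = -13


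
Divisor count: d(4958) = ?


4958 = 2^1 × 37^1 × 67^1
d(4958) = (1+1) × (1+1) × (1+1) = 8

8 divisors


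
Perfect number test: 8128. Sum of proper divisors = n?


Proper divisors of 8128: 1, 2, 4, 8, 16, 32, 64, 127, 254, 508, 1016, 2032, 4064
Sum = 1 + 2 + 4 + 8 + 16 + 32 + 64 + 127 + 254 + 508 + 1016 + 2032 + 4064 = 8128

Yes, 8128 is perfect (8128 = 8128)


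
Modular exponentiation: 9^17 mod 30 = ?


9^1 mod 30 = 9
9^2 mod 30 = 21
9^3 mod 30 = 9
9^4 mod 30 = 21
9^5 mod 30 = 9
9^6 mod 30 = 21
9^7 mod 30 = 9
9^8 mod 30 = 21
9^9 mod 30 = 9
9^10 mod 30 = 21
9^11 mod 30 = 9
9^12 mod 30 = 21
9^13 mod 30 = 9
9^14 mod 30 = 21
9^15 mod 30 = 9
9^16 mod 30 = 21
9^17 mod 30 = 9


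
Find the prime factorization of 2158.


2158 / 2 = 1079
1079 / 13 = 83
83 / 83 = 1
2158 = 2 × 13 × 83


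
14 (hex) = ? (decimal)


14 (base 16) = 20 (decimal)
20 (decimal) = 20 (base 10)


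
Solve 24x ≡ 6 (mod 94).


GCD(24, 94) = 2 divides 6
Divide: 12x ≡ 3 (mod 47)
x ≡ 12 (mod 47)


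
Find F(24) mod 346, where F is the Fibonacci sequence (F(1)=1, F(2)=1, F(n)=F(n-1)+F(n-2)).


F(k) mod 346 for k=1..24:
1, 1, 2, 3, 5, 8, 13, 21, 34, 55, 89, 144, 233, 31, 264, 295, 213, 162, 29, 191, 220, 65, 285, 4
F(24) mod 346 = 4


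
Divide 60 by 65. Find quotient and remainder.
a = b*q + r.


60 = 65 * 0 + 60
Check: 0 + 60 = 60

q = 0, r = 60


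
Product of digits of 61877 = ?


6 × 1 × 8 × 7 × 7 = 2352


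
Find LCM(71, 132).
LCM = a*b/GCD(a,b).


GCD(71, 132) = 1
LCM = 71*132/1 = 9372/1 = 9372

LCM = 9372


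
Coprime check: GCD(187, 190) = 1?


Euclidean algorithm:
190 = 1 * 187 + 3
187 = 62 * 3 + 1
3 = 3 * 1 + 0
GCD(187, 190) = 1

Yes, coprime (GCD = 1)


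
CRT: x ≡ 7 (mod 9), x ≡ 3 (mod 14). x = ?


M = 9*14 = 126
M1 = M/9 = 14, M2 = M/14 = 9
M1^(-1) mod 9 = 2, M2^(-1) mod 14 = 11
x = 7*14*2 + 3*9*11 = 493
493 mod 126 = 115
Check: 115 mod 9 = 7 ✓, 115 mod 14 = 3 ✓

x ≡ 115 (mod 126)


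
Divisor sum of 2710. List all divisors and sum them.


Divisors of 2710: 1, 2, 5, 10, 271, 542, 1355, 2710
Sum = 1 + 2 + 5 + 10 + 271 + 542 + 1355 + 2710 = 4896

σ(2710) = 4896


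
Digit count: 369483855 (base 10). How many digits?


369483855 has 9 digits in base 10
floor(log10(369483855)) + 1 = floor(8.5676) + 1 = 9

9 digits (base 10)


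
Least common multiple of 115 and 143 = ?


GCD(115, 143) = 1
LCM = 115*143/1 = 16445/1 = 16445

LCM = 16445


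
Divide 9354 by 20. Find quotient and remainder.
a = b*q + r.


9354 = 20 * 467 + 14
Check: 9340 + 14 = 9354

q = 467, r = 14


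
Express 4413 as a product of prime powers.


4413 / 3 = 1471
1471 / 1471 = 1
4413 = 3 × 1471


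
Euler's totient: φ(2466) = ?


2466 = 2 × 3^2 × 137
Prime factors: 2, 3, 137
φ(2466) = 2466 × (1-1/2) × (1-1/3) × (1-1/137)
= 2466 × 1/2 × 2/3 × 136/137 = 816

φ(2466) = 816


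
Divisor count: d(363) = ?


363 = 3^1 × 11^2
d(363) = (1+1) × (2+1) = 6

6 divisors


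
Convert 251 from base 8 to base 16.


251 (base 8) = 169 (decimal)
169 (decimal) = A9 (base 16)


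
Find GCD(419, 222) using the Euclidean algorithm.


419 = 1 * 222 + 197
222 = 1 * 197 + 25
197 = 7 * 25 + 22
25 = 1 * 22 + 3
22 = 7 * 3 + 1
3 = 3 * 1 + 0
GCD = 1


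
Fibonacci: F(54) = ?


Sequence: 1, 1, 2, 3, 5, 8, 13, 21, 34, 55, 89, 144, 233, 377, 610, 987, 1597, 2584, 4181, 6765, 10946, 17711, 28657, 46368, 75025, 121393, 196418, 317811, 514229, 832040, 1346269, 2178309, 3524578, 5702887, 9227465, 14930352, 24157817, 39088169, 63245986, 102334155, 165580141, 267914296, 433494437, 701408733, 1134903170, 1836311903, 2971215073, 4807526976, 7778742049, 12586269025, 20365011074, 32951280099, 53316291173, 86267571272
F(54) = 86267571272


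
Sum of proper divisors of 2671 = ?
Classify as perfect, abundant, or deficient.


Proper divisors: 1
Sum = 1 = 1
1 < 2671 → deficient

s(2671) = 1 (deficient)


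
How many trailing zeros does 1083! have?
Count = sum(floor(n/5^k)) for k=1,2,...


floor(1083/5) = 216
floor(1083/25) = 43
floor(1083/125) = 8
floor(1083/625) = 1
Total = 268

268 trailing zeros


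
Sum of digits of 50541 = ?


5 + 0 + 5 + 4 + 1 = 15


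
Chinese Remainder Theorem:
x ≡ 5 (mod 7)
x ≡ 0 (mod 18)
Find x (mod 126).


M = 7*18 = 126
M1 = M/7 = 18, M2 = M/18 = 7
M1^(-1) mod 7 = 2, M2^(-1) mod 18 = 13
x = 5*18*2 + 0*7*13 = 180
180 mod 126 = 54
Check: 54 mod 7 = 5 ✓, 54 mod 18 = 0 ✓

x ≡ 54 (mod 126)


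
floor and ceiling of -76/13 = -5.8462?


-76/13 = -5.8462
floor = -6
ceil = -5

floor = -6, ceil = -5


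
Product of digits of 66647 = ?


6 × 6 × 6 × 4 × 7 = 6048


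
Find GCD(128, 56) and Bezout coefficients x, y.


Tabular extended Euclidean (each row: r = 128*s + 56*t):
r=128, s=1, t=0
r=56, s=0, t=1
q=2: r=16, s=1, t=-2   [128*(1) + 56*(-2) = 16]
q=3: r=8, s=-3, t=7   [128*(-3) + 56*(7) = 8]
q=2: r=0, s=7, t=-16   [128*(7) + 56*(-16) = 0]
GCD = 8; from the row with r=8: x=-3, y=7
Check: 128*(-3) + 56*(7) = -384 + 392 = 8

GCD = 8, x = -3, y = 7
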